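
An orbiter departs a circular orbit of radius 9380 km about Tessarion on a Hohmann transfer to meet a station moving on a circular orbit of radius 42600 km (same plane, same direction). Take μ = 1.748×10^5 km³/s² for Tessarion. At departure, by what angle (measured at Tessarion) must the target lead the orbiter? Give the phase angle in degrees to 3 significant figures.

The Hohmann ellipse has a_t = (r₁ + r₂)/2 = 25990 km.
Transfer time t = π√(a_t³/μ) = 31484 s.
Target angular speed ω₂ = √(μ/r₂³) = 4.7551×10^-5 rad/s.
Angle swept by the target during transfer: ω₂·t = 1.4971 rad = 85.78°.
The orbiter traverses 180° on the transfer ellipse, so the target must lead by 180° − 85.78° = 94.2°.

φ = 94.2°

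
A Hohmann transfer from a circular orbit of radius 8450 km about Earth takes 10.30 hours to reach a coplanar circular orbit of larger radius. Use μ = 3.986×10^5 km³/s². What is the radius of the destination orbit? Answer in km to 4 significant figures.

r₂ = 67850 km

Transfer time t = 10.30 hours = 37080 s, and t = π√(a_t³/μ).
So a_t = (μ t²/π²)^(1/3) = (3.986×10^5 × (37080)² / π²)^(1/3) = 38151 km.
Since a_t = (r₁ + r₂)/2, r₂ = 2a_t − r₁ = 2×38151 − 8450 = 67852 km.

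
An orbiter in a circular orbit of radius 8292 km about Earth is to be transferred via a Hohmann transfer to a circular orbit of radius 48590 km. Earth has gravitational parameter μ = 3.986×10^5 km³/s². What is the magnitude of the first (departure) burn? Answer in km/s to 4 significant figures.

Δv₁ = 2.129 km/s

Semi-major axis of the transfer orbit: a_t = (8292 + 48590)/2 = 28441 km.
On the circular orbit at r = 8292 km, v_c = √(μ/r) = 6.933 km/s.
Transfer-orbit speed at the same r (vis-viva, a = a_t): v_t = √[μ(2/r − 1/a_t)] = 9.062 km/s.
Δv₁ = |v_t − v_c| = |9.062 − 6.933| = 2.129 km/s.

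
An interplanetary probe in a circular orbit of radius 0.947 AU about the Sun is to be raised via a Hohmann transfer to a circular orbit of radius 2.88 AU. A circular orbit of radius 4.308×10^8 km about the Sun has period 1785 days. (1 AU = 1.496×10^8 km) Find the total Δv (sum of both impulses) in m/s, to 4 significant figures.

From Kepler's third law T² = 4π²r³/μ at r = 4.308×10^8 km, T = 1785 days = 1785 × 86400 s = 1.54224×10^8 s: μ = 4π²r³/T² = 1.32704×10^11 km³/s².
In km: r₁ = 0.947 × 1.496×10^8 = 1.416712×10^8 km; r₂ = 2.88 × 1.496×10^8 = 4.30848×10^8 km.
Semi-major axis of the transfer orbit: a_t = (1.416712×10^8 + 4.30848×10^8)/2 = 2.862596×10^8 km.
At r₁ the circular-orbit speed is v₁ = √(μ/r₁) = 30.606 km/s.
On the transfer ellipse at r₁, v² = μ(2/r − 1/a) gives v_p = √[μ(2/r₁ − 1/a_t)] = 37.548 km/s.
First burn Δv₁ = |v_p − v₁| = 6.942 km/s.
Circular speed at r₂: v₂ = √(μ/r₂) = 17.550 km/s.
Transfer-orbit speed at r₂: v_a = √[μ(2/r₂ − 1/a_t)] = 12.346 km/s.
Second burn Δv₂ = |v₂ − v_a| = 5.204 km/s.
Δv = Δv₁ + Δv₂ = 6.942 + 5.204 = 12.15 km/s.

Δv = 12150 m/s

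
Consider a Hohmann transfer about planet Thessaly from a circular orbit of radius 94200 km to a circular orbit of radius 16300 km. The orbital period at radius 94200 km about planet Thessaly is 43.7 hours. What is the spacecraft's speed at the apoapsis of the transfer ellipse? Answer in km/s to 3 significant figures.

v = 2.04 km/s

From Kepler's third law T² = 4π²r³/μ at r = 94200 km, T = 43.7 hours = 43.7 × 3600 s = 1.5732×10^5 s: μ = 4π²r³/T² = 1.33335×10^6 km³/s².
Transfer-ellipse semi-major axis a_t = (r₁ + r₂)/2 = (94200 + 16300)/2 = 55250 km.
The apoapsis of the transfer ellipse is at r = 94200 km.
Vis-viva: v = √[μ(2/r − 1/a_t)] = √[1.33335×10^6 × (2/94200 − 1/55250)] = 2.043 km/s.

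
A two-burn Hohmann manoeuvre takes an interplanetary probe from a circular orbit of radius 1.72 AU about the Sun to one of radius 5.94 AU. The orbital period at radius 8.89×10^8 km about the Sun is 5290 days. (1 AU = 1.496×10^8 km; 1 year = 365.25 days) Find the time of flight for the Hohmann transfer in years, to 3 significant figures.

t = 3.75 years

From Kepler's third law T² = 4π²r³/μ at r = 8.89×10^8 km, T = 5290 days = 5290 × 86400 s = 4.57056×10^8 s: μ = 4π²r³/T² = 1.32778×10^11 km³/s².
In km: r₁ = 1.72 × 1.496×10^8 = 2.57312×10^8 km; r₂ = 5.94 × 1.496×10^8 = 8.88624×10^8 km.
Semi-major axis of the transfer orbit: a_t = (2.57312×10^8 + 8.88624×10^8)/2 = 5.72968×10^8 km.
Transfer time t = π√(a_t³/μ) = π√((5.72968×10^8)³ / 1.32778×10^11) = 1.182×10^8 s.
Converting: 1.182×10^8 s ÷ 3.15576×10^7 s/year (365.25 × 86400) = 3.75 years.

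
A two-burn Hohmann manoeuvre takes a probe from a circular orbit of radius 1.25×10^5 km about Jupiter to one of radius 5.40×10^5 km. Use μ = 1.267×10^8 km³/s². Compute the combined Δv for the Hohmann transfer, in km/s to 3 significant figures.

Δv = 14.7 km/s

The Hohmann ellipse has a_t = (r₁ + r₂)/2 = 3.325×10^5 km.
At r₁ the circular-orbit speed is v₁ = √(μ/r₁) = 31.837 km/s.
On the transfer ellipse at r₁, vis-viva equation gives v_p = √[μ(2/r₁ − 1/a_t)] = 40.573 km/s.
First burn Δv₁ = |v_p − v₁| = 8.736 km/s.
Circular speed at r₂: v₂ = √(μ/r₂) = 15.318 km/s.
Transfer-orbit speed at r₂: v_a = √[μ(2/r₂ − 1/a_t)] = 9.3918 km/s.
Second burn Δv₂ = |v₂ − v_a| = 5.926 km/s.
Δv = Δv₁ + Δv₂ = 8.736 + 5.926 = 14.66 km/s.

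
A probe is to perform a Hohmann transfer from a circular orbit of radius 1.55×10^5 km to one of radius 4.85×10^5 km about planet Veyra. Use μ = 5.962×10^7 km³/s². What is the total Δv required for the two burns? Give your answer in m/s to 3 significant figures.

Δv = 7900 m/s

The Hohmann ellipse has a_t = (r₁ + r₂)/2 = 3.200×10^5 km.
Circular speed at r₁: v₁ = √(μ/r₁) = √(5.962×10^7/1.550×10^5) = 19.61237 km/s.
On the transfer ellipse at r₁, v² = μ(2/r − 1/a) gives v_p = √[μ(2/r₁ − 1/a_t)] = 24.14493 km/s.
First burn Δv₁ = |v_p − v₁| = 4.53256 km/s.
At r₂, v₂ = √(μ/r₂) = 11.08728 km/s.
Transfer-orbit speed at r₂: v_a = √[μ(2/r₂ − 1/a_t)] = 7.716422 km/s.
Second burn Δv₂ = |v₂ − v_a| = 3.37086 km/s.
Total Δv = Δv₁ + Δv₂ = 7.903 km/s.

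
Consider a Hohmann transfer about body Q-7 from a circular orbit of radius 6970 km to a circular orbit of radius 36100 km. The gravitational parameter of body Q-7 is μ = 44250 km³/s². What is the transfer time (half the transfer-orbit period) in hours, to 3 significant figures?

Semi-major axis of the transfer orbit: a_t = (6970 + 36100)/2 = 21535 km.
Transfer time t = π√(a_t³/μ) = π√((21535)³ / 44250) = 47200 s.
Converting: 47200 s ÷ 3600 s/hour = 13.1 hours.

t = 13.1 hours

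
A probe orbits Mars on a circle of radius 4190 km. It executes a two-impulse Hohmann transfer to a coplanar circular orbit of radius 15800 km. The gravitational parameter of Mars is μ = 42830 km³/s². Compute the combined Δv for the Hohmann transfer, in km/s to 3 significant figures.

Transfer-ellipse semi-major axis a_t = (r₁ + r₂)/2 = (4190 + 15800)/2 = 9995 km.
At r₁ the circular-orbit speed is v₁ = √(μ/r₁) = 3.1972 km/s.
On the transfer ellipse at r₁, vis-viva gives v_p = √[μ(2/r₁ − 1/a_t)] = 4.0198 km/s.
First burn Δv₁ = |v_p − v₁| = 0.8226 km/s.
At r₂, v₂ = √(μ/r₂) = 1.6464 km/s.
Transfer-orbit speed at r₂: v_a = √[μ(2/r₂ − 1/a_t)] = 1.0660 km/s.
Second burn Δv₂ = |v₂ − v_a| = 0.5804 km/s.
Δv = Δv₁ + Δv₂ = 0.8226 + 0.5804 = 1.403 km/s.

Δv = 1.40 km/s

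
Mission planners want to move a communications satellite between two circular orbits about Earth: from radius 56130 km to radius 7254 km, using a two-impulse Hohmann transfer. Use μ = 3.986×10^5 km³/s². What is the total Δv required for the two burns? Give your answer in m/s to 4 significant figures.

Δv = 3842 m/s

Semi-major axis of the transfer orbit: a_t = (56130 + 7254)/2 = 31692 km.
Circular speed at r₁: v₁ = √(μ/r₁) = √(3.986×10^5/56130) = 2.665 km/s.
On the transfer ellipse at r₁, v² = μ(2/r − 1/a) gives v_a = √[μ(2/r₁ − 1/a_t)] = 1.275 km/s.
First burn Δv₁ = |v_a − v₁| = 1.390 km/s.
At r₂, v₂ = √(μ/r₂) = 7.413 km/s.
Transfer-orbit speed at r₂: v_p = √[μ(2/r₂ − 1/a_t)] = 9.865 km/s.
Second burn Δv₂ = |v₂ − v_p| = 2.452 km/s.
Δv = Δv₁ + Δv₂ = 1.390 + 2.452 = 3.842 km/s.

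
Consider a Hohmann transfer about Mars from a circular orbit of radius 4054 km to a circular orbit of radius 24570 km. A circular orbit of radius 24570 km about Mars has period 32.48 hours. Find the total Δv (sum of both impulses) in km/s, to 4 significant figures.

Δv = 1.626 km/s

From Kepler's third law T² = 4π²r³/μ at r = 24570 km, T = 32.48 hours = 32.48 × 3600 s = 1.16928×10^5 s: μ = 4π²r³/T² = 42829.0 km³/s².
Transfer-ellipse semi-major axis a_t = (r₁ + r₂)/2 = (4054 + 24570)/2 = 14312 km.
At r₁ the circular-orbit speed is v₁ = √(μ/r₁) = 3.2503 km/s.
Transfer-orbit speed at r₁ (vis-viva): v_p = √[μ(2/r₁ − 1/a_t)] = 4.2587 km/s.
First burn Δv₁ = |v_p − v₁| = 1.008 km/s.
At r₂, v₂ = √(μ/r₂) = 1.3203 km/s.
Transfer-orbit speed at r₂: v_a = √[μ(2/r₂ − 1/a_t)] = 0.70268 km/s.
Second burn Δv₂ = |v₂ − v_a| = 0.6176 km/s.
Total Δv = Δv₁ + Δv₂ = 1.626 km/s.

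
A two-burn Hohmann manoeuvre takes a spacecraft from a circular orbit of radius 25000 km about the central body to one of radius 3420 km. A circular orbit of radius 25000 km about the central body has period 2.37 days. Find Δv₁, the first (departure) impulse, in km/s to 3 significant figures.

Δv₁ = 0.391 km/s

From Kepler's third law T² = 4π²r³/μ at r = 25000 km, T = 2.37 days = 2.37 × 86400 s = 2.04768×10^5 s: μ = 4π²r³/T² = 14711.5 km³/s².
Semi-major axis of the transfer orbit: a_t = (25000 + 3420)/2 = 14210 km.
On the circular orbit at r = 25000 km, v_c = √(μ/r) = 0.7671 km/s.
Transfer-orbit speed at the same r (vis-viva, a = a_t): v_t = √[μ(2/r − 1/a_t)] = 0.3763 km/s.
Δv₁ = |v_t − v_c| = |0.3763 − 0.7671| = 0.3908 km/s.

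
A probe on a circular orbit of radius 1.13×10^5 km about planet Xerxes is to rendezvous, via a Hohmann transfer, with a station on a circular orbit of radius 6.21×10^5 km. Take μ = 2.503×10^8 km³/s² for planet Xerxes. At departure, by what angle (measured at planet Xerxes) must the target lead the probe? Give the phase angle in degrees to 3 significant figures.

φ = 98.2°

Semi-major axis of the transfer orbit: a_t = (1.130×10^5 + 6.210×10^5)/2 = 3.670×10^5 km.
Transfer time t = π√(a_t³/μ) = 44149 s.
The target's mean motion on its circular orbit is ω₂ = √(μ/r₂³) = 3.2329×10^-5 rad/s.
Angle swept by the target during transfer: ω₂·t = 1.4273 rad = 81.78°.
Arrival is 180° from departure on the ellipse, so φ = 180° − 81.78° = 98.2°.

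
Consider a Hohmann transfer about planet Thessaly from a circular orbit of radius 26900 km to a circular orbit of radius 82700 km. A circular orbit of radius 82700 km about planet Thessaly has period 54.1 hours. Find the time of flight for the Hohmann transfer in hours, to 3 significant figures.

From Kepler's third law T² = 4π²r³/μ at r = 82700 km, T = 54.1 hours = 54.1 × 3600 s = 1.9476×10^5 s: μ = 4π²r³/T² = 5.88677×10^5 km³/s².
Transfer-ellipse semi-major axis a_t = (r₁ + r₂)/2 = (26900 + 82700)/2 = 54800 km.
Transfer time t = π√(a_t³/μ) = π√((54800)³ / 5.88677×10^5) = 52530 s.
Converting: 52530 s ÷ 3600 s/hour = 14.6 hours.

t = 14.6 hours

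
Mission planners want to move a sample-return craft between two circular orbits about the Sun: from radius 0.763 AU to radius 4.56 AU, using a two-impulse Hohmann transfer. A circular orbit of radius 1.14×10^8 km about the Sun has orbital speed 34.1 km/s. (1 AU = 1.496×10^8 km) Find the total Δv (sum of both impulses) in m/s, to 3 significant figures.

From the circular-orbit relation v² = μ/r at r = 1.14×10^8 km: μ = v²r = (34.1)² × 1.14×10^8 = 1.32560×10^11 km³/s².
In km: r₁ = 0.763 × 1.496×10^8 = 1.141448×10^8 km; r₂ = 4.56 × 1.496×10^8 = 6.82176×10^8 km.
The Hohmann ellipse has a_t = (r₁ + r₂)/2 = 3.981604×10^8 km.
At r₁ the circular-orbit speed is v₁ = √(μ/r₁) = 34.078 km/s.
Transfer-orbit speed at r₁ (v² = μ(2/r − 1/a)): v_p = √[μ(2/r₁ − 1/a_t)] = 44.606 km/s.
First burn Δv₁ = |v_p − v₁| = 10.528 km/s.
Circular speed at r₂: v₂ = √(μ/r₂) = 13.9399 km/s.
Transfer-orbit speed at r₂: v_a = √[μ(2/r₂ − 1/a_t)] = 7.46376 km/s.
Second burn Δv₂ = |v₂ − v_a| = 6.4761 km/s.
Total Δv = Δv₁ + Δv₂ = 17.00 km/s.

Δv = 17000 m/s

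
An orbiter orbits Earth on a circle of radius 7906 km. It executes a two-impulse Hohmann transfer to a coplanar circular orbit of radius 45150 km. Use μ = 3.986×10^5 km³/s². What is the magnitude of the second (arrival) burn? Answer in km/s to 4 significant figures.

The Hohmann ellipse has a_t = (r₁ + r₂)/2 = 26528 km.
On the circular orbit at r = 45150 km, v_c = √(μ/r) = 2.971 km/s.
Vis-viva on the transfer ellipse at r = 45150 km gives v_t = √[μ(2/r − 1/a_t)] = 1.622 km/s.
Δv₂ = |v_t − v_c| = |1.622 − 2.971| = 1.349 km/s.

Δv₂ = 1.349 km/s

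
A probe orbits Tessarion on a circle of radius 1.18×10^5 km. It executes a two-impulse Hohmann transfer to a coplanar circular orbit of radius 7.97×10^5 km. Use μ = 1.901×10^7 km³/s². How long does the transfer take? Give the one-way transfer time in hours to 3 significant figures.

t = 61.9 hours

Transfer-ellipse semi-major axis a_t = (r₁ + r₂)/2 = (1.180×10^5 + 7.970×10^5)/2 = 4.575×10^5 km.
By Kepler's third law the transfer-orbit period is T = 2π√(a_t³/μ), so t = T/2 = 2.230×10^5 s.
Converting: 2.230×10^5 s ÷ 3600 s/hour = 61.9 hours.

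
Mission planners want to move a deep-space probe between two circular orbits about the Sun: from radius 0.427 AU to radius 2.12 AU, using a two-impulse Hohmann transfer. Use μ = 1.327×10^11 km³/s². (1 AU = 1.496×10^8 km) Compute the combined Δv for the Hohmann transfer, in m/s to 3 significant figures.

In km: r₁ = 0.427 × 1.496×10^8 = 6.38792×10^7 km; r₂ = 2.12 × 1.496×10^8 = 3.17152×10^8 km.
Transfer-ellipse semi-major axis a_t = (r₁ + r₂)/2 = (6.38792×10^7 + 3.17152×10^8)/2 = 1.905156×10^8 km.
At r₁ the circular-orbit speed is v₁ = √(μ/r₁) = 45.58 km/s.
Transfer-orbit speed at r₁ (vis-viva equation): v_p = √[μ(2/r₁ − 1/a_t)] = 58.81 km/s.
First burn Δv₁ = |v_p − v₁| = 13.23 km/s.
Circular speed at r₂: v₂ = √(μ/r₂) = 20.455 km/s.
Transfer-orbit speed at r₂: v_a = √[μ(2/r₂ − 1/a_t)] = 11.844 km/s.
Second burn Δv₂ = |v₂ − v_a| = 8.611 km/s.
Total Δv = Δv₁ + Δv₂ = 21.84 km/s.

Δv = 21800 m/s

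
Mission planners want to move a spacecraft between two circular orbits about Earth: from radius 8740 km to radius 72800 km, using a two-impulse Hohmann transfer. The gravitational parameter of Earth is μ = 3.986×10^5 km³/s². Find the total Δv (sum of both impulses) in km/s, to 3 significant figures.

Transfer-ellipse semi-major axis a_t = (r₁ + r₂)/2 = (8740 + 72800)/2 = 40770 km.
Circular speed at r₁: v₁ = √(μ/r₁) = √(3.986×10^5/8740) = 6.7533 km/s.
Transfer-orbit speed at r₁ (vis-viva equation): v_p = √[μ(2/r₁ − 1/a_t)] = 9.0242 km/s.
First burn Δv₁ = |v_p − v₁| = 2.2709 km/s.
At r₂, v₂ = √(μ/r₂) = 2.3399 km/s.
Transfer-orbit speed at r₂: v_a = √[μ(2/r₂ − 1/a_t)] = 1.0834 km/s.
Second burn Δv₂ = |v₂ − v_a| = 1.2565 km/s.
Total Δv = Δv₁ + Δv₂ = 3.527 km/s.

Δv = 3.53 km/s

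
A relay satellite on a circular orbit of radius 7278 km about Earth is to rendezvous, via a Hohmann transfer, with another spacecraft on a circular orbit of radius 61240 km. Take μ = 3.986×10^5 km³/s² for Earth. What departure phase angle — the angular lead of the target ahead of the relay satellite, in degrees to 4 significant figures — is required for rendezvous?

φ = 104.7°

Semi-major axis of the transfer orbit: a_t = (7278 + 61240)/2 = 34259 km.
Transfer time t = π√(a_t³/μ) = 31553 s.
Target angular speed ω₂ = √(μ/r₂³) = 4.1660×10^-5 rad/s.
Angle swept by the target during transfer: ω₂·t = 1.3145 rad = 75.32°.
The relay satellite traverses 180° on the transfer ellipse, so the target must lead by 180° − 75.32° = 104.7°.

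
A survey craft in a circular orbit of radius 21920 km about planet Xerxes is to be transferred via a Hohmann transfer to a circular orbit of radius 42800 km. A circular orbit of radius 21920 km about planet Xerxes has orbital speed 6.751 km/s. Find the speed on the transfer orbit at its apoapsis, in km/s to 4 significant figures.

From the circular-orbit relation v² = μ/r at r = 21920 km: μ = v²r = (6.751)² × 21920 = 9.99026×10^5 km³/s².
Transfer-ellipse semi-major axis a_t = (r₁ + r₂)/2 = (21920 + 42800)/2 = 32360 km.
At apoapsis, r = 42800 km.
Vis-viva: v = √[μ(2/r − 1/a_t)] = √[9.99026×10^5 × (2/42800 − 1/32360)] = 3.976 km/s.

v = 3.976 km/s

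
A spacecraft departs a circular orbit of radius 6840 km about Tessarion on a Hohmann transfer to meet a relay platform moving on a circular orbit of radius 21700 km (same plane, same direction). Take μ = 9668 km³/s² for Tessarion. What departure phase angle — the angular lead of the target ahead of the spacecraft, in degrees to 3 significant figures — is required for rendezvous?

φ = 84.0°

Semi-major axis of the transfer orbit: a_t = (6840 + 21700)/2 = 14270 km.
Transfer time t = π√(a_t³/μ) = 54465 s.
The target's mean motion on its circular orbit is ω₂ = √(μ/r₂³) = 3.0759×10^-5 rad/s.
Angle swept by the target during transfer: ω₂·t = 1.6753 rad = 95.99°.
The spacecraft traverses 180° on the transfer ellipse, so the target must lead by 180° − 95.99° = 84.0°.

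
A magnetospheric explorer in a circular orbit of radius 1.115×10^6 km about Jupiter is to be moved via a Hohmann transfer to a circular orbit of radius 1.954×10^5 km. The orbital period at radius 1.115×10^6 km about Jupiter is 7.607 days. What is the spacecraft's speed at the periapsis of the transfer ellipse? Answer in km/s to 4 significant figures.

From Kepler's third law T² = 4π²r³/μ at r = 1.115×10^6 km, T = 7.607 days = 7.607 × 86400 s = 6.572448×10^5 s: μ = 4π²r³/T² = 1.26686×10^8 km³/s².
The Hohmann ellipse has a_t = (r₁ + r₂)/2 = 6.552×10^5 km.
At periapsis, r = 1.954×10^5 km.
From the vis-viva equation, v = √[μ(2/r − 1/a_t)] = 33.22 km/s.

v = 33.22 km/s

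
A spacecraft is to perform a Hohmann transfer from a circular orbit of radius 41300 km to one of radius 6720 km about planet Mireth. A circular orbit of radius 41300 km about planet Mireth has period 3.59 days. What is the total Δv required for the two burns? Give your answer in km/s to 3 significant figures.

Δv = 1.04 km/s

From Kepler's third law T² = 4π²r³/μ at r = 41300 km, T = 3.59 days = 3.59 × 86400 s = 3.10176×10^5 s: μ = 4π²r³/T² = 28906.4 km³/s².
Transfer-ellipse semi-major axis a_t = (r₁ + r₂)/2 = (41300 + 6720)/2 = 24010 km.
At r₁ the circular-orbit speed is v₁ = √(μ/r₁) = 0.8366 km/s.
Transfer-orbit speed at r₁ (vis-viva equation): v_a = √[μ(2/r₁ − 1/a_t)] = 0.4426 km/s.
First burn Δv₁ = |v_a − v₁| = 0.3940 km/s.
At r₂, v₂ = √(μ/r₂) = 2.0740 km/s.
Transfer-orbit speed at r₂: v_p = √[μ(2/r₂ − 1/a_t)] = 2.7201 km/s.
Second burn Δv₂ = |v₂ − v_p| = 0.6461 km/s.
Total Δv = Δv₁ + Δv₂ = 1.040 km/s.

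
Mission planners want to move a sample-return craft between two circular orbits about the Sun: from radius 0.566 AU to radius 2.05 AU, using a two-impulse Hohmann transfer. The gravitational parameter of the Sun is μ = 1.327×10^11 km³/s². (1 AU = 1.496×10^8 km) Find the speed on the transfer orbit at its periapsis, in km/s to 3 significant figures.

In km: r₁ = 0.566 × 1.496×10^8 = 8.46736×10^7 km; r₂ = 2.05 × 1.496×10^8 = 3.0668×10^8 km.
Semi-major axis of the transfer orbit: a_t = (8.46736×10^7 + 3.0668×10^8)/2 = 1.956768×10^8 km.
The periapsis of the transfer ellipse is at r = 8.46736×10^7 km.
Vis-viva: v = √[μ(2/r − 1/a_t)] = √[1.327×10^11 × (2/8.46736×10^7 − 1/1.956768×10^8)] = 49.56 km/s.

v = 49.6 km/s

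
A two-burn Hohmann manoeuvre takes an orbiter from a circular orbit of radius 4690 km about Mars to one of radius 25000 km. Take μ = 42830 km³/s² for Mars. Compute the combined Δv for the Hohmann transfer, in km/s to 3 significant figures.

Δv = 1.47 km/s

The Hohmann ellipse has a_t = (r₁ + r₂)/2 = 14845 km.
At r₁ the circular-orbit speed is v₁ = √(μ/r₁) = 3.02195 km/s.
Transfer-orbit speed at r₁ (v² = μ(2/r − 1/a)): v_p = √[μ(2/r₁ − 1/a_t)] = 3.92164 km/s.
First burn Δv₁ = |v_p − v₁| = 0.8997 km/s.
Circular speed at r₂: v₂ = √(μ/r₂) = 1.3089 km/s.
Transfer-orbit speed at r₂: v_a = √[μ(2/r₂ − 1/a_t)] = 0.73570 km/s.
Second burn Δv₂ = |v₂ − v_a| = 0.5732 km/s.
Δv = Δv₁ + Δv₂ = 0.8997 + 0.5732 = 1.473 km/s.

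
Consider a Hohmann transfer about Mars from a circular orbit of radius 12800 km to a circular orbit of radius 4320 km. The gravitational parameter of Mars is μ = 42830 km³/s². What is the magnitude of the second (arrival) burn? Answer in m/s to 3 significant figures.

Δv₂ = 702 m/s

The Hohmann ellipse has a_t = (r₁ + r₂)/2 = 8560 km.
Circular speed at r = 4320 km: v_c = √(μ/r) = 3.14871 km/s.
Vis-viva on the transfer ellipse at r = 4320 km gives v_t = √[μ(2/r − 1/a_t)] = 3.85035 km/s.
Δv₂ = |v_t − v_c| = |3.85035 − 3.14871| = 0.7016 km/s.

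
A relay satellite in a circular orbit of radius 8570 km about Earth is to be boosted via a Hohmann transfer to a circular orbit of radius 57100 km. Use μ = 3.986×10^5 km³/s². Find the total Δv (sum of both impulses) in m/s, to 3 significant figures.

The Hohmann ellipse has a_t = (r₁ + r₂)/2 = 32835 km.
At r₁ the circular-orbit speed is v₁ = √(μ/r₁) = 6.8199 km/s.
Transfer-orbit speed at r₁ (v² = μ(2/r − 1/a)): v_p = √[μ(2/r₁ − 1/a_t)] = 8.9935 km/s.
First burn Δv₁ = |v_p − v₁| = 2.174 km/s.
At r₂, v₂ = √(μ/r₂) = 2.642 km/s.
Transfer-orbit speed at r₂: v_a = √[μ(2/r₂ − 1/a_t)] = 1.350 km/s.
Second burn Δv₂ = |v₂ − v_a| = 1.292 km/s.
Total Δv = Δv₁ + Δv₂ = 3.466 km/s.

Δv = 3470 m/s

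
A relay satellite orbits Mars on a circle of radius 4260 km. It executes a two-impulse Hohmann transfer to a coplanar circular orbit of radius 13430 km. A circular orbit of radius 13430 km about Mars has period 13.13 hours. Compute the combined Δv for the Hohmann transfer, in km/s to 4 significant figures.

From Kepler's third law T² = 4π²r³/μ at r = 13430 km, T = 13.13 hours = 13.13 × 3600 s = 47268 s: μ = 4π²r³/T² = 42800.9 km³/s².
Semi-major axis of the transfer orbit: a_t = (4260 + 13430)/2 = 8845 km.
Circular speed at r₁: v₁ = √(μ/r₁) = √(42800.9/4260) = 3.1697 km/s.
Transfer-orbit speed at r₁ (vis-viva): v_p = √[μ(2/r₁ − 1/a_t)] = 3.9058 km/s.
First burn Δv₁ = |v_p − v₁| = 0.7361 km/s.
Circular speed at r₂: v₂ = √(μ/r₂) = 1.7852 km/s.
Transfer-orbit speed at r₂: v_a = √[μ(2/r₂ − 1/a_t)] = 1.2389 km/s.
Second burn Δv₂ = |v₂ − v_a| = 0.5463 km/s.
Total Δv = Δv₁ + Δv₂ = 1.282 km/s.

Δv = 1.282 km/s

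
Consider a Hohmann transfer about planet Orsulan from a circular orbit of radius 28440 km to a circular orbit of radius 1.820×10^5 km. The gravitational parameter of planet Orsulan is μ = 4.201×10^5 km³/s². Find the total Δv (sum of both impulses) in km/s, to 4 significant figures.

Δv = 1.941 km/s

Semi-major axis of the transfer orbit: a_t = (28440 + 1.820×10^5)/2 = 1.0522×10^5 km.
Circular speed at r₁: v₁ = √(μ/r₁) = √(4.201×10^5/28440) = 3.84336 km/s.
On the transfer ellipse at r₁, vis-viva equation gives v_p = √[μ(2/r₁ − 1/a_t)] = 5.05473 km/s.
First burn Δv₁ = |v_p − v₁| = 1.2114 km/s.
Circular speed at r₂: v₂ = √(μ/r₂) = 1.51929 km/s.
Transfer-orbit speed at r₂: v_a = √[μ(2/r₂ − 1/a_t)] = 0.789871 km/s.
Second burn Δv₂ = |v₂ − v_a| = 0.72942 km/s.
Δv = Δv₁ + Δv₂ = 1.2114 + 0.72942 = 1.941 km/s.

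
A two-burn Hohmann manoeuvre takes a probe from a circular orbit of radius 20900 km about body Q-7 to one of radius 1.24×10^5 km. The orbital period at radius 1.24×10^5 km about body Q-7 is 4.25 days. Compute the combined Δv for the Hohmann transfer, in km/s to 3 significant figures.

From Kepler's third law T² = 4π²r³/μ at r = 1.24×10^5 km, T = 4.25 days = 4.25 × 86400 s = 3.672×10^5 s: μ = 4π²r³/T² = 5.58238×10^5 km³/s².
The Hohmann ellipse has a_t = (r₁ + r₂)/2 = 72450 km.
Circular speed at r₁: v₁ = √(μ/r₁) = √(5.58238×10^5/20900) = 5.168 km/s.
On the transfer ellipse at r₁, vis-viva equation gives v_p = √[μ(2/r₁ − 1/a_t)] = 6.761 km/s.
First burn Δv₁ = |v_p − v₁| = 1.593 km/s.
At r₂, v₂ = √(μ/r₂) = 2.1218 km/s.
Transfer-orbit speed at r₂: v_a = √[μ(2/r₂ − 1/a_t)] = 1.1396 km/s.
Second burn Δv₂ = |v₂ − v_a| = 0.9822 km/s.
Total Δv = Δv₁ + Δv₂ = 2.575 km/s.

Δv = 2.58 km/s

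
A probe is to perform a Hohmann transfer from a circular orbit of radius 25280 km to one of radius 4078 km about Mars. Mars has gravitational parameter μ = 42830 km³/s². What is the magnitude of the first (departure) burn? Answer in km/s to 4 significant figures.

Transfer-ellipse semi-major axis a_t = (r₁ + r₂)/2 = (25280 + 4078)/2 = 14679 km.
Circular speed at r = 25280 km: v_c = √(μ/r) = 1.30162 km/s.
Vis-viva on the transfer ellipse at r = 25280 km gives v_t = √[μ(2/r − 1/a_t)] = 0.686058 km/s.
Δv₁ = |v_t − v_c| = |0.686058 − 1.30162| = 0.6156 km/s.

Δv₁ = 0.6156 km/s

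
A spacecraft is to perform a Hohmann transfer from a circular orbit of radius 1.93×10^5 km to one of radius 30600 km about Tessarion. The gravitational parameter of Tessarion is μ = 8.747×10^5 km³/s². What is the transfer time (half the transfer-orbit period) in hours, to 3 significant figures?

Semi-major axis of the transfer orbit: a_t = (1.930×10^5 + 30600)/2 = 1.118×10^5 km.
Transfer time t = π√(a_t³/μ) = π√((1.118×10^5)³ / 8.747×10^5) = 1.256×10^5 s.
Converting: 1.256×10^5 s ÷ 3600 s/hour = 34.9 hours.

t = 34.9 hours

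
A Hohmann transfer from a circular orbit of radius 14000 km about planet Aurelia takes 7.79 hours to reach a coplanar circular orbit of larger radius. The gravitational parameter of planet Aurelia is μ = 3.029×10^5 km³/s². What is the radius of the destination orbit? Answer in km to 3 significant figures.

r₂ = 43800 km

Transfer time t = 7.79 hours = 28044 s, and t = π√(a_t³/μ).
So a_t = (μ t²/π²)^(1/3) = (3.029×10^5 × (28044)² / π²)^(1/3) = 28900 km.
Since a_t = (r₁ + r₂)/2, r₂ = 2a_t − r₁ = 2×28900 − 14000 = 43800 km.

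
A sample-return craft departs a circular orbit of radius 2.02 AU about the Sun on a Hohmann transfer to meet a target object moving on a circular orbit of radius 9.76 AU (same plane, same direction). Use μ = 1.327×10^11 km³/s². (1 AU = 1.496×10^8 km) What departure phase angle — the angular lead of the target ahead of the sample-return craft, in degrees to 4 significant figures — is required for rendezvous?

In km: r₁ = 2.02 × 1.496×10^8 = 3.02192×10^8 km; r₂ = 9.76 × 1.496×10^8 = 1.460096×10^9 km.
Transfer-ellipse semi-major axis a_t = (r₁ + r₂)/2 = (3.02192×10^8 + 1.460096×10^9)/2 = 8.81144×10^8 km.
Transfer time t = π√(a_t³/μ) = 2.2557×10^8 s.
Target angular speed ω₂ = √(μ/r₂³) = 6.5293×10^-9 rad/s.
Angle swept by the target during transfer: ω₂·t = 1.4728 rad = 84.39°.
The sample-return craft traverses 180° on the transfer ellipse, so the target must lead by 180° − 84.39° = 95.61°.

φ = 95.61°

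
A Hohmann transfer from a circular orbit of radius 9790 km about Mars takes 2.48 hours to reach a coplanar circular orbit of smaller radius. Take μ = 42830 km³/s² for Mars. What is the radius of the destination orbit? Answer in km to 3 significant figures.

Transfer time t = 2.48 hours = 8928 s, and t = π√(a_t³/μ).
So a_t = (μ t²/π²)^(1/3) = (42830 × (8928)² / π²)^(1/3) = 7019.7 km.
Since a_t = (r₁ + r₂)/2, r₂ = 2a_t − r₁ = 2×7019.7 − 9790 = 4249.4 km.

r₂ = 4250 km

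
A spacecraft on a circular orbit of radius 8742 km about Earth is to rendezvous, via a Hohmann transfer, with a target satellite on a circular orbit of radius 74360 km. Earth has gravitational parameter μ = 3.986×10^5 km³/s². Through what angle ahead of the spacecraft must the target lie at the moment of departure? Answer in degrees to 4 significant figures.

Semi-major axis of the transfer orbit: a_t = (8742 + 74360)/2 = 41551 km.
The half-period of the transfer ellipse is t = π√(a_t³/μ) = 42145.7 s.
The target's mean motion on its circular orbit is ω₂ = √(μ/r₂³) = 3.11358×10^-5 rad/s.
Angle swept by the target during transfer: ω₂·t = 1.31224 rad = 75.19°.
Arrival is 180° from departure on the ellipse, so φ = 180° − 75.19° = 104.8°.

φ = 104.8°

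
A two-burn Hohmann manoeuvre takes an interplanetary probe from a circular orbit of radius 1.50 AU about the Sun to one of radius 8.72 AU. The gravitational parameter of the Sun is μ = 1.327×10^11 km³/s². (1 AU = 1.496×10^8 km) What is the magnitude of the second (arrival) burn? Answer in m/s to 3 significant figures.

Δv₂ = 4620 m/s

In km: r₁ = 1.50 × 1.496×10^8 = 2.244×10^8 km; r₂ = 8.72 × 1.496×10^8 = 1.304512×10^9 km.
Transfer-ellipse semi-major axis a_t = (r₁ + r₂)/2 = (2.244×10^8 + 1.304512×10^9)/2 = 7.64456×10^8 km.
On the circular orbit at r = 1.304512×10^9 km, v_c = √(μ/r) = 10.0858 km/s.
Transfer-orbit speed at the same r (vis-viva, a = a_t): v_t = √[μ(2/r − 1/a_t)] = 5.46445 km/s.
Δv₂ = |v_t − v_c| = |5.46445 − 10.0858| = 4.621 km/s.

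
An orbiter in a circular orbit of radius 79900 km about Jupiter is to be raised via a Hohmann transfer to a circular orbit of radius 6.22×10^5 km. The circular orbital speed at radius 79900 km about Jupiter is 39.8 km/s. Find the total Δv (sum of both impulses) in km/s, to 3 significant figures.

From the circular-orbit relation v² = μ/r at r = 79900 km: μ = v²r = (39.8)² × 79900 = 1.26565×10^8 km³/s².
The Hohmann ellipse has a_t = (r₁ + r₂)/2 = 3.5095×10^5 km.
Circular speed at r₁: v₁ = √(μ/r₁) = √(1.26565×10^8/79900) = 39.800 km/s.
On the transfer ellipse at r₁, vis-viva equation gives v_p = √[μ(2/r₁ − 1/a_t)] = 52.985 km/s.
First burn Δv₁ = |v_p − v₁| = 13.185 km/s.
At r₂, v₂ = √(μ/r₂) = 14.26465 km/s.
Transfer-orbit speed at r₂: v_a = √[μ(2/r₂ − 1/a_t)] = 6.806315 km/s.
Second burn Δv₂ = |v₂ − v_a| = 7.4583 km/s.
Δv = Δv₁ + Δv₂ = 13.185 + 7.4583 = 20.64 km/s.

Δv = 20.6 km/s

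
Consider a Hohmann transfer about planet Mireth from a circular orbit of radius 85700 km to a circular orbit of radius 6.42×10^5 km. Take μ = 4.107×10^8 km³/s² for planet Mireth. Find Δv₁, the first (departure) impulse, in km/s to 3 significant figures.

Transfer-ellipse semi-major axis a_t = (r₁ + r₂)/2 = (85700 + 6.420×10^5)/2 = 3.6385×10^5 km.
On the circular orbit at r = 85700 km, v_c = √(μ/r) = 69.23 km/s.
Transfer-orbit speed at the same r (vis-viva, a = a_t): v_t = √[μ(2/r − 1/a_t)] = 91.96 km/s.
Δv₁ = |v_t − v_c| = |91.96 − 69.23| = 22.73 km/s.

Δv₁ = 22.7 km/s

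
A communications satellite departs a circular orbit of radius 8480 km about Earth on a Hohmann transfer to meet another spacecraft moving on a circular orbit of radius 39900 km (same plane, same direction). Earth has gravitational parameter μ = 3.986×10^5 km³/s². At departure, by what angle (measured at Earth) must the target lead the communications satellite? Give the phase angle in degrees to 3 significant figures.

The Hohmann ellipse has a_t = (r₁ + r₂)/2 = 24190 km.
The half-period of the transfer ellipse is t = π√(a_t³/μ) = 18720 s.
Target angular speed ω₂ = √(μ/r₂³) = 7.922×10^-5 rad/s.
Angle swept by the target during transfer: ω₂·t = 1.483 rad = 84.97°.
The communications satellite traverses 180° on the transfer ellipse, so the target must lead by 180° − 84.97° = 95.0°.

φ = 95.0°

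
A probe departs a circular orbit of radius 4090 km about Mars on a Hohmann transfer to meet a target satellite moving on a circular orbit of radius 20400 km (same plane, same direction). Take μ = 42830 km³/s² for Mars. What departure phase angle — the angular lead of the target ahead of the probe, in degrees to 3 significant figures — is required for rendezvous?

φ = 96.3°

Transfer-ellipse semi-major axis a_t = (r₁ + r₂)/2 = (4090 + 20400)/2 = 12245 km.
Transfer time t = π√(a_t³/μ) = 20570 s.
Target angular speed ω₂ = √(μ/r₂³) = 7.103×10^-5 rad/s.
Angle swept by the target during transfer: ω₂·t = 1.461 rad = 83.71°.
The probe traverses 180° on the transfer ellipse, so the target must lead by 180° − 83.71° = 96.3°.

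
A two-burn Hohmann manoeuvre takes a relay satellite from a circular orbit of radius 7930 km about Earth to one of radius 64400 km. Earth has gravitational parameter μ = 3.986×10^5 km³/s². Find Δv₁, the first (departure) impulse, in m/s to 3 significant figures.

Transfer-ellipse semi-major axis a_t = (r₁ + r₂)/2 = (7930 + 64400)/2 = 36165 km.
On the circular orbit at r = 7930 km, v_c = √(μ/r) = 7.090 km/s.
Vis-viva on the transfer ellipse at r = 7930 km gives v_t = √[μ(2/r − 1/a_t)] = 9.461 km/s.
Δv₁ = |v_t − v_c| = |9.461 − 7.090| = 2.371 km/s.

Δv₁ = 2370 m/s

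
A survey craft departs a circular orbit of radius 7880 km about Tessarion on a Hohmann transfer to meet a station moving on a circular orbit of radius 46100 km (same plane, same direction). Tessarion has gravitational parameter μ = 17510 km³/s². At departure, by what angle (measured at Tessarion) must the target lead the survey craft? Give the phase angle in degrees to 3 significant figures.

φ = 99.4°

The Hohmann ellipse has a_t = (r₁ + r₂)/2 = 26990 km.
Transfer time t = π√(a_t³/μ) = 1.0527×10^5 s.
The target's mean motion on its circular orbit is ω₂ = √(μ/r₂³) = 1.3369×10^-5 rad/s.
Angle swept by the target during transfer: ω₂·t = 1.4074 rad = 80.64°.
The survey craft traverses 180° on the transfer ellipse, so the target must lead by 180° − 80.64° = 99.4°.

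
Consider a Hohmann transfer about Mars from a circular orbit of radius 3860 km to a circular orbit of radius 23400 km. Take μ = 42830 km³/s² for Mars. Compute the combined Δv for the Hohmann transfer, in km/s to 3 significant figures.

Δv = 1.67 km/s

The Hohmann ellipse has a_t = (r₁ + r₂)/2 = 13630 km.
At r₁ the circular-orbit speed is v₁ = √(μ/r₁) = 3.33104 km/s.
On the transfer ellipse at r₁, v² = μ(2/r − 1/a) gives v_p = √[μ(2/r₁ − 1/a_t)] = 4.36456 km/s.
First burn Δv₁ = |v_p − v₁| = 1.0335 km/s.
At r₂, v₂ = √(μ/r₂) = 1.352901 km/s.
Transfer-orbit speed at r₂: v_a = √[μ(2/r₂ − 1/a_t)] = 0.7199657 km/s.
Second burn Δv₂ = |v₂ − v_a| = 0.63294 km/s.
Δv = Δv₁ + Δv₂ = 1.0335 + 0.63294 = 1.666 km/s.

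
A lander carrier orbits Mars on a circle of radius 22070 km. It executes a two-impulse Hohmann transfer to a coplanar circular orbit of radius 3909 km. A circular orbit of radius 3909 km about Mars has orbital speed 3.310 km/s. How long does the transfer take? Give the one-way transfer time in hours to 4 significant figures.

t = 6.243 hours

From the circular-orbit relation v² = μ/r at r = 3909 km: μ = v²r = (3.310)² × 3909 = 42827.4 km³/s².
The Hohmann ellipse has a_t = (r₁ + r₂)/2 = 12989.5 km.
Transfer time t = π√(a_t³/μ) = π√((12989.5)³ / 42827.4) = 22474 s.
Converting: 22474 s ÷ 3600 s/hour = 6.243 hours.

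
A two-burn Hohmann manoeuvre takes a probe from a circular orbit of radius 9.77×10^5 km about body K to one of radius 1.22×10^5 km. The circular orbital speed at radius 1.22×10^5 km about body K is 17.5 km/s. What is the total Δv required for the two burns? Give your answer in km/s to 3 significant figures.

From the circular-orbit relation v² = μ/r at r = 1.22×10^5 km: μ = v²r = (17.5)² × 1.22×10^5 = 3.73625×10^7 km³/s².
The Hohmann ellipse has a_t = (r₁ + r₂)/2 = 5.495×10^5 km.
At r₁ the circular-orbit speed is v₁ = √(μ/r₁) = 6.184 km/s.
On the transfer ellipse at r₁, vis-viva equation gives v_a = √[μ(2/r₁ − 1/a_t)] = 2.914 km/s.
First burn Δv₁ = |v_a − v₁| = 3.270 km/s.
At r₂, v₂ = √(μ/r₂) = 17.500 km/s.
Transfer-orbit speed at r₂: v_p = √[μ(2/r₂ − 1/a_t)] = 23.335 km/s.
Second burn Δv₂ = |v₂ − v_p| = 5.835 km/s.
Total Δv = Δv₁ + Δv₂ = 9.105 km/s.

Δv = 9.10 km/s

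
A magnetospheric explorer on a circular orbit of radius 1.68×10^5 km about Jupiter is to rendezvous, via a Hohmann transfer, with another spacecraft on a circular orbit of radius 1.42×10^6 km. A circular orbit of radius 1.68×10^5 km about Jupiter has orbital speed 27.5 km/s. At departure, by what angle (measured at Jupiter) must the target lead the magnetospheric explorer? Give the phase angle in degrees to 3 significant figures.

From the circular-orbit relation v² = μ/r at r = 1.68×10^5 km: μ = v²r = (27.5)² × 1.68×10^5 = 1.27050×10^8 km³/s².
Semi-major axis of the transfer orbit: a_t = (1.680×10^5 + 1.420×10^6)/2 = 7.940×10^5 km.
The half-period of the transfer ellipse is t = π√(a_t³/μ) = 1.97194×10^5 s.
The target's mean motion on its circular orbit is ω₂ = √(μ/r₂³) = 6.66124×10^-6 rad/s.
Angle swept by the target during transfer: ω₂·t = 1.3136 rad = 75.26°.
Arrival is 180° from departure on the ellipse, so φ = 180° − 75.26° = 105°.

φ = 105°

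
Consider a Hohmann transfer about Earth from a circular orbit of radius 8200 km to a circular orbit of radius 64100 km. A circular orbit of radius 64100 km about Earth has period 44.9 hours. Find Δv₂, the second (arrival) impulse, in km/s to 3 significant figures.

Δv₂ = 1.30 km/s

From Kepler's third law T² = 4π²r³/μ at r = 64100 km, T = 44.9 hours = 44.9 × 3600 s = 1.6164×10^5 s: μ = 4π²r³/T² = 3.97957×10^5 km³/s².
Semi-major axis of the transfer orbit: a_t = (8200 + 64100)/2 = 36150 km.
Circular speed at r = 64100 km: v_c = √(μ/r) = 2.492 km/s.
Vis-viva on the transfer ellipse at r = 64100 km gives v_t = √[μ(2/r − 1/a_t)] = 1.187 km/s.
Δv₂ = |v_t − v_c| = |1.187 − 2.492| = 1.305 km/s.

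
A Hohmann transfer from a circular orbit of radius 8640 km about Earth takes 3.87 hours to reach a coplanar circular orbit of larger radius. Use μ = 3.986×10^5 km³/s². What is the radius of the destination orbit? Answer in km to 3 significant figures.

r₂ = 31100 km

Transfer time t = 3.87 hours = 13932 s, and t = π√(a_t³/μ).
So a_t = (μ t²/π²)^(1/3) = (3.986×10^5 × (13932)² / π²)^(1/3) = 19865 km.
Since a_t = (r₁ + r₂)/2, r₂ = 2a_t − r₁ = 2×19865 − 8640 = 31090 km.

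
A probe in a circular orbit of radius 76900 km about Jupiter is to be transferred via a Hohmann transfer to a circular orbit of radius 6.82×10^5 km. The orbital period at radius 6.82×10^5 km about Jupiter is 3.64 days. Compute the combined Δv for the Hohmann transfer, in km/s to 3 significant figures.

From Kepler's third law T² = 4π²r³/μ at r = 6.82×10^5 km, T = 3.64 days = 3.64 × 86400 s = 3.14496×10^5 s: μ = 4π²r³/T² = 1.26614×10^8 km³/s².
Transfer-ellipse semi-major axis a_t = (r₁ + r₂)/2 = (76900 + 6.820×10^5)/2 = 3.7945×10^5 km.
At r₁ the circular-orbit speed is v₁ = √(μ/r₁) = 40.58 km/s.
Transfer-orbit speed at r₁ (vis-viva): v_p = √[μ(2/r₁ − 1/a_t)] = 54.40 km/s.
First burn Δv₁ = |v_p − v₁| = 13.82 km/s.
At r₂, v₂ = √(μ/r₂) = 13.6254 km/s.
Transfer-orbit speed at r₂: v_a = √[μ(2/r₂ − 1/a_t)] = 6.13388 km/s.
Second burn Δv₂ = |v₂ − v_a| = 7.492 km/s.
Δv = Δv₁ + Δv₂ = 13.82 + 7.492 = 21.31 km/s.

Δv = 21.3 km/s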